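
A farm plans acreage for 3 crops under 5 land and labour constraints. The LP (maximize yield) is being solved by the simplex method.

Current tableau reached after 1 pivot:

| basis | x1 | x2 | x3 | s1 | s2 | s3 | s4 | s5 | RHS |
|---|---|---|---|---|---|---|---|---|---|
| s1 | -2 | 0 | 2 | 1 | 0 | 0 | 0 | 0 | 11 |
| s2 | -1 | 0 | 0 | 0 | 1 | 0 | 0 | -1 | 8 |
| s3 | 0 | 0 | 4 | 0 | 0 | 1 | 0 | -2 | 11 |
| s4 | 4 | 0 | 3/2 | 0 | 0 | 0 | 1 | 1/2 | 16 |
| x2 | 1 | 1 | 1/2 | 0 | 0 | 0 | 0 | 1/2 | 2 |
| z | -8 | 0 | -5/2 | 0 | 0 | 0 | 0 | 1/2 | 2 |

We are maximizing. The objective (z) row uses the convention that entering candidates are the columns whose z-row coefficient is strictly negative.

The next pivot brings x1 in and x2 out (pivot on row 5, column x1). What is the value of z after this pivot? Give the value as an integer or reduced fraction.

18

Minimum ratio for x1: 2/1 = 2.
z changes by −(z-row coeff of x1)·ratio = −(-8)·2 = 16.
New z = 2 + 16 = 18.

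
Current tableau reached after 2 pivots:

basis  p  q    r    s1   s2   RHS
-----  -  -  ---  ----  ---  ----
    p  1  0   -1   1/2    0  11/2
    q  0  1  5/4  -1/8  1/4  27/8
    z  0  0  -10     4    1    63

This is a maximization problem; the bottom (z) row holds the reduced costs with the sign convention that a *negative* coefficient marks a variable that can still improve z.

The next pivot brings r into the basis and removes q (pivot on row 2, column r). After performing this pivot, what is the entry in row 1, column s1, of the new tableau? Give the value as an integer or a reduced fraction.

Pivot element is row 2, column r: 5/4.
Normalize row 2: new (row 2, s1) = (-1/8)/(5/4) = -1/10.
row 1 ← row 1 − (-1)·(new row 2): 1/2 − (-1)·(-1/10) = 2/5.

2/5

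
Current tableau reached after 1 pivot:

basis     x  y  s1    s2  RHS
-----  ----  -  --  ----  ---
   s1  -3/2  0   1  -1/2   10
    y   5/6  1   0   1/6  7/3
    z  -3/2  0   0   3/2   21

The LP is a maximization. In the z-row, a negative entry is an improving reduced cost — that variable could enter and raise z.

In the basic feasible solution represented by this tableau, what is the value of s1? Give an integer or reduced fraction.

10

s1 is basic (row 1); its value is the RHS of that row: 10.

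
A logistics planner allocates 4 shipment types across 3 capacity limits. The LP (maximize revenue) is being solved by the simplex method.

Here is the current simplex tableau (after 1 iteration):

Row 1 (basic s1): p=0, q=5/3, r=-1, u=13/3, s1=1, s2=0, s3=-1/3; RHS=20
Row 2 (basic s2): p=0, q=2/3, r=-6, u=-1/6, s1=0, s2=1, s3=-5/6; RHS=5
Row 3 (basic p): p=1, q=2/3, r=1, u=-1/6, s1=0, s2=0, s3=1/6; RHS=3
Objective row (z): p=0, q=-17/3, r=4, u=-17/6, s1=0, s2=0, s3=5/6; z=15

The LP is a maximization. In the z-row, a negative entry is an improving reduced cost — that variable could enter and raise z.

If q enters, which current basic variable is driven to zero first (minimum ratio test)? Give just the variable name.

Ratios: row 1 (s1): 20/(5/3) = 12; row 2 (s2): 5/(2/3) = 15/2; row 3 (p): 3/(2/3) = 9/2.
Minimum ratio 9/2 is in the p row, so p leaves.

p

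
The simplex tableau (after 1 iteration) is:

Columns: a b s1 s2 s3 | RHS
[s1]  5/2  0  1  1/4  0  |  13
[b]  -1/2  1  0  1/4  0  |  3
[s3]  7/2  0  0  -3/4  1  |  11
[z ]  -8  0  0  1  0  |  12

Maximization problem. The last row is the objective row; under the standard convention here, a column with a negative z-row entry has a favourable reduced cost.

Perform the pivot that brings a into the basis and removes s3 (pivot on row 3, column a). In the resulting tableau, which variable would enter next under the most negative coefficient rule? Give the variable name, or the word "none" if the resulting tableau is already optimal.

Pivot element 7/2. New z-row = old z-row − (-8)·(row 3/(7/2)).
Updated z-row coefficients: a: 0, b: 0, s1: 0, s2: -5/7, s3: 16/7.
The most negative is -5/7 in column s2, so s2 would enter next.

s2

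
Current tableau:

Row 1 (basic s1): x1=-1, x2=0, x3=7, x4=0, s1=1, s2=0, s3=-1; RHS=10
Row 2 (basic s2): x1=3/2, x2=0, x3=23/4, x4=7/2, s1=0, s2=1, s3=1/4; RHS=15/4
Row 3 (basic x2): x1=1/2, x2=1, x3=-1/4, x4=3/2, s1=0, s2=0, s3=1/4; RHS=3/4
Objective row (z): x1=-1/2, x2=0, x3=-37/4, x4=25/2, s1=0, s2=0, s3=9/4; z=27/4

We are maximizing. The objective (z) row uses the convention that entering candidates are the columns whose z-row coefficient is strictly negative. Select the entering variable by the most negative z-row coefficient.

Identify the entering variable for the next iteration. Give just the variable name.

x3

Objective-row coefficients: x1: -1/2, x2: 0, x3: -37/4, x4: 25/2, s1: 0, s2: 0, s3: 9/4.
The most negative is -37/4 in column x3, so x3 enters.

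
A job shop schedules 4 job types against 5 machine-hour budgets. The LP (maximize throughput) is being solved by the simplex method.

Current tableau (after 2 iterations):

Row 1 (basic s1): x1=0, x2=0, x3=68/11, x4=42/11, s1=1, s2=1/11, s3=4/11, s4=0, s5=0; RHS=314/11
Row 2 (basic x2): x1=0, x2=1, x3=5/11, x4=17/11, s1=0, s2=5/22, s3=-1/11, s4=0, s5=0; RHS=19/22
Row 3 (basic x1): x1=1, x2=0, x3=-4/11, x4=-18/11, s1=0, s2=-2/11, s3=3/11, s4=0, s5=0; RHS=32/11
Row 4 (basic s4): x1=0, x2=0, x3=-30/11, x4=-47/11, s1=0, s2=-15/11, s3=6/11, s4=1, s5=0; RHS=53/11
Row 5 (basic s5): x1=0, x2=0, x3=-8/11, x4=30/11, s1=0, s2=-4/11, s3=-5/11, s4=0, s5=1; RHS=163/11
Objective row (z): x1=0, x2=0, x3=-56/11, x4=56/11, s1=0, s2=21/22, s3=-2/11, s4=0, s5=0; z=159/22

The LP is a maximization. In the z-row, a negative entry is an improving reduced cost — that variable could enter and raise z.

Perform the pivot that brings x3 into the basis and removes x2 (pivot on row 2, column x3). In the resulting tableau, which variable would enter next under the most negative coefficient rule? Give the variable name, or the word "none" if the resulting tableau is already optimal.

s3

Pivot element 5/11. New z-row = old z-row − (-56/11)·(row 2/(5/11)).
Updated z-row coefficients: x1: 0, x2: 56/5, x3: 0, x4: 112/5, s1: 0, s2: 7/2, s3: -6/5, s4: 0, s5: 0.
The most negative is -6/5 in column s3, so s3 would enter next.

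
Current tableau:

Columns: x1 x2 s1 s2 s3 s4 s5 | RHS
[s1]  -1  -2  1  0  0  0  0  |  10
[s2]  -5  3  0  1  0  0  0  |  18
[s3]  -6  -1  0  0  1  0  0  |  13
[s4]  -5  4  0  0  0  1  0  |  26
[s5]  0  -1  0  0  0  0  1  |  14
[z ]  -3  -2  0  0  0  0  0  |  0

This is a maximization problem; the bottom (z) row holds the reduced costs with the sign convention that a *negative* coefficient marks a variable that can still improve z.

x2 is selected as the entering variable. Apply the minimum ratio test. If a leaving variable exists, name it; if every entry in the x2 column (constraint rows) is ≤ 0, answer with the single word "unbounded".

Ratios: row 1 (s1): entry -2 ≤ 0, skip; row 2 (s2): 18/3 = 6; row 3 (s3): entry -1 ≤ 0, skip; row 4 (s4): 26/4 = 13/2; row 5 (s5): entry -1 ≤ 0, skip.
Minimum ratio is in the s2 row, so s2 leaves.

s2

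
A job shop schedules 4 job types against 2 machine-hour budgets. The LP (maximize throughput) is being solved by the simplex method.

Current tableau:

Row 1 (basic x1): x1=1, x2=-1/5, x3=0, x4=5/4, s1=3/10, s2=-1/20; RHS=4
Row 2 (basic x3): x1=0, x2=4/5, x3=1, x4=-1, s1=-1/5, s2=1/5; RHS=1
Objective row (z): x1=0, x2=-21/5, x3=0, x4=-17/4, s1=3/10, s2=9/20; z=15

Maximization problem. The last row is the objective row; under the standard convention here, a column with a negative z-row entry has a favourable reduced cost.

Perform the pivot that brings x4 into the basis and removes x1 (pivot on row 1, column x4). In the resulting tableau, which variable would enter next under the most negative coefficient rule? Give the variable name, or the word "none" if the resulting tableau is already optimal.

x2

Pivot element 5/4. New z-row = old z-row − (-17/4)·(row 1/(5/4)).
Updated z-row coefficients: x1: 17/5, x2: -122/25, x3: 0, x4: 0, s1: 33/25, s2: 7/25.
The most negative is -122/25 in column x2, so x2 would enter next.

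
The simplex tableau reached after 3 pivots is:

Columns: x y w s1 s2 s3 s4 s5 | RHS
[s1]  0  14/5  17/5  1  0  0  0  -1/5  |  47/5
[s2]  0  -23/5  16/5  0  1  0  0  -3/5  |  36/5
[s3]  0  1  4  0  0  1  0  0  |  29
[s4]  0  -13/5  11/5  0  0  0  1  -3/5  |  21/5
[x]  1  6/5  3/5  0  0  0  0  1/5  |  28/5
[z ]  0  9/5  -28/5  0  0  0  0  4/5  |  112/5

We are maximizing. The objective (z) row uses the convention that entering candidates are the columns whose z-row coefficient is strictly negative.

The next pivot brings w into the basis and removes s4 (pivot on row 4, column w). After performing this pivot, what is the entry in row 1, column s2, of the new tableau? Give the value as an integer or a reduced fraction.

Pivot element is row 4, column w: 11/5.
Normalize row 4: new (row 4, s2) = 0/(11/5) = 0.
row 1 ← row 1 − (17/5)·(new row 4): 0 − (17/5)·0 = 0.

0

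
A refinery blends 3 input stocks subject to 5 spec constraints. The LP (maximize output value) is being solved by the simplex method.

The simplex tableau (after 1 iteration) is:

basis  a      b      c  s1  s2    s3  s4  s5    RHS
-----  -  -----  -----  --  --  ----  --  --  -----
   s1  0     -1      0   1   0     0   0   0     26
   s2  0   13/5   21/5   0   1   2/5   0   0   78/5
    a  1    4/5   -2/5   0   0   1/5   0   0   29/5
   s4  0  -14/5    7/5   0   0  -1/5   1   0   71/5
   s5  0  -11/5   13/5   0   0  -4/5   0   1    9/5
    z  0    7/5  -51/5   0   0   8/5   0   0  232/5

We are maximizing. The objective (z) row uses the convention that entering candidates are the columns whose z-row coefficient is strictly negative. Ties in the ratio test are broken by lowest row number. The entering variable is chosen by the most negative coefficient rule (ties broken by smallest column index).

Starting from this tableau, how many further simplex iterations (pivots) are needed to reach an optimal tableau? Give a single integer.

2

pivot: c in, s5 out → z = 695/13
pivot: b in, s2 out → z = 547/8
No improving column remains; optimal.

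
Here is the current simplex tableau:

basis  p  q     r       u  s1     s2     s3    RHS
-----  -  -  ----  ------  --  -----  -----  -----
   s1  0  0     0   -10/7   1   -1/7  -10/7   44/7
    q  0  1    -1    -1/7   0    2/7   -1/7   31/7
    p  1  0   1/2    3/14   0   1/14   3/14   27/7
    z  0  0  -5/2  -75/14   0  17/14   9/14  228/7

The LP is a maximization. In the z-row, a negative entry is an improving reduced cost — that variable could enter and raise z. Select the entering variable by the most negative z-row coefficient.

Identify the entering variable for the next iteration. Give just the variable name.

Objective-row coefficients: p: 0, q: 0, r: -5/2, u: -75/14, s1: 0, s2: 17/14, s3: 9/14.
The most negative is -75/14 in column u, so u enters.

u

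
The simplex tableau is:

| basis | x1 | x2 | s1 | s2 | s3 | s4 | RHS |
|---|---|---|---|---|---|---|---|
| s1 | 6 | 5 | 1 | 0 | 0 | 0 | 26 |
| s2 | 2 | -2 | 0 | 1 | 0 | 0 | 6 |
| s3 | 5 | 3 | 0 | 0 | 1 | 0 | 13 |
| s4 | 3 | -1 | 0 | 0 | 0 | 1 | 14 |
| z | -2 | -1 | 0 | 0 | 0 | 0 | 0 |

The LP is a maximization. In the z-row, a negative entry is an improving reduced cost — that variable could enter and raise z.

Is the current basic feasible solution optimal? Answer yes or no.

no

Column x1 has objective-row coefficient -2, which is negative; an improving pivot exists, so not yet optimal.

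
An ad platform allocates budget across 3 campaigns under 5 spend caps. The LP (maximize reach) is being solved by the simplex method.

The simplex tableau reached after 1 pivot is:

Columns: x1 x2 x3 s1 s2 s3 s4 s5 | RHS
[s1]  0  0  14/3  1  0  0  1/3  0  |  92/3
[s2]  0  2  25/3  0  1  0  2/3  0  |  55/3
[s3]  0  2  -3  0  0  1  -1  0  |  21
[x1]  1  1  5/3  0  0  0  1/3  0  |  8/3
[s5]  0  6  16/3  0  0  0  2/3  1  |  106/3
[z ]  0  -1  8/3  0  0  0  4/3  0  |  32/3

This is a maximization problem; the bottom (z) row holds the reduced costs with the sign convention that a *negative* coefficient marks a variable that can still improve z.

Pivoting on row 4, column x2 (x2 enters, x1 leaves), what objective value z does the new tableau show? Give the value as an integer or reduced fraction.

40/3

Minimum ratio for x2: (8/3)/1 = 8/3.
z changes by −(z-row coeff of x2)·ratio = −(-1)·(8/3) = 8/3.
New z = 32/3 + (8/3) = 40/3.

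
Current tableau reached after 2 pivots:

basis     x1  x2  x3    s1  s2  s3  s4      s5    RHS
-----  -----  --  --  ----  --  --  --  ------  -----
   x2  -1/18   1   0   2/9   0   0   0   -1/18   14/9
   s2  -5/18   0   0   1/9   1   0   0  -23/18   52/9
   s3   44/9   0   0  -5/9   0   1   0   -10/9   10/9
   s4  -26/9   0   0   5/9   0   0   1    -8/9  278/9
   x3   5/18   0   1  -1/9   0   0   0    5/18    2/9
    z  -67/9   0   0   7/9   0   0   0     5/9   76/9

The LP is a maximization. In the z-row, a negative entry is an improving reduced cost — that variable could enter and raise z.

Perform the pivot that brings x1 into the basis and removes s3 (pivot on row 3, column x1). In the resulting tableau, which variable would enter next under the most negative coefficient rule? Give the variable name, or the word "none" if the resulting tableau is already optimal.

Pivot element 44/9. New z-row = old z-row − (-67/9)·(row 3/(44/9)).
Updated z-row coefficients: x1: 0, x2: 0, x3: 0, s1: -3/44, s2: 0, s3: 67/44, s4: 0, s5: -25/22.
The most negative is -25/22 in column s5, so s5 would enter next.

s5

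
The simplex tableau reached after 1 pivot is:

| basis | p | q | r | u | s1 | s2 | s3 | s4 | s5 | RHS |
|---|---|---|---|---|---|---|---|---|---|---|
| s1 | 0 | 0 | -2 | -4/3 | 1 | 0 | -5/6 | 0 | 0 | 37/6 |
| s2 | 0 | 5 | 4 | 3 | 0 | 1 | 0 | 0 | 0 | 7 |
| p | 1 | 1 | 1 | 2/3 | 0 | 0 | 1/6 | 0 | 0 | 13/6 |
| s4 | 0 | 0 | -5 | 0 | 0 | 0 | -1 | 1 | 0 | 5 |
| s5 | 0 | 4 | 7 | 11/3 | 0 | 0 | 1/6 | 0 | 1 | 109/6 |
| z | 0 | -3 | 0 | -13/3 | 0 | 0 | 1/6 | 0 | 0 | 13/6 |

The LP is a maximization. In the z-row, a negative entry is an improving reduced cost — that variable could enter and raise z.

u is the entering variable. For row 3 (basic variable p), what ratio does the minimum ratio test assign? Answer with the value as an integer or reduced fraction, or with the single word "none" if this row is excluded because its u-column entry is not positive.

Ratio = RHS / (u entry) = (13/6) / (2/3) = 13/4.

13/4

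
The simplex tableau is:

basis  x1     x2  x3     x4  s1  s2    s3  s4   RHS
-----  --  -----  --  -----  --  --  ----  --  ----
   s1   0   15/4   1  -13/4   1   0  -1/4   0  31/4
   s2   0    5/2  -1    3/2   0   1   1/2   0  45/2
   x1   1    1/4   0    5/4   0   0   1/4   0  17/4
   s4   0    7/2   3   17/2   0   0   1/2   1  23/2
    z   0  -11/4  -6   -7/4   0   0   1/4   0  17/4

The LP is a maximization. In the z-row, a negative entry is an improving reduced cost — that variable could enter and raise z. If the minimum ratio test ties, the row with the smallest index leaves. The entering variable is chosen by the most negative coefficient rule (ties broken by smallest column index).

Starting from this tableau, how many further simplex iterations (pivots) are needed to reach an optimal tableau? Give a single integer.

1

pivot: x3 in, s4 out → z = 109/4
No improving column remains; optimal.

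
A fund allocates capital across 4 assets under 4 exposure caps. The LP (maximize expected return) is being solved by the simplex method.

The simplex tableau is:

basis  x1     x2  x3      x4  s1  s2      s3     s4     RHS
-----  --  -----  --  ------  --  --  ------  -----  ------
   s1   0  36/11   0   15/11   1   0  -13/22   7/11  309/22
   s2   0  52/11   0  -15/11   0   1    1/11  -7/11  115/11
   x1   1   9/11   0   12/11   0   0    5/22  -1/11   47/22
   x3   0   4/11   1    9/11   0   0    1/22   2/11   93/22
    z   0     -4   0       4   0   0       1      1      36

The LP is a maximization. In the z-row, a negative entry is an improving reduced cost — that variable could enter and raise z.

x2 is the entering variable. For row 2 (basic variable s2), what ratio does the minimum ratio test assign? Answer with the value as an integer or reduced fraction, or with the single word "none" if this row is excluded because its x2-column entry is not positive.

Ratio = RHS / (x2 entry) = (115/11) / (52/11) = 115/52.

115/52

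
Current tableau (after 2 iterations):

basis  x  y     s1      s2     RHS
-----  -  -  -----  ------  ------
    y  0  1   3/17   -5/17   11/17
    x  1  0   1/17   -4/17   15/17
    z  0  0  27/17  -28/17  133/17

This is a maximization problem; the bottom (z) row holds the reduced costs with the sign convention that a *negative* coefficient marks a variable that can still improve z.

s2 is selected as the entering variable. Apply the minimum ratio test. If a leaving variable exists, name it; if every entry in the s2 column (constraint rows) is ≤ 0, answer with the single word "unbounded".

unbounded

s2-column entries: row 1: -5/17, row 2: -4/17. All ≤ 0, so s2 can increase without bound; the LP is unbounded in this direction.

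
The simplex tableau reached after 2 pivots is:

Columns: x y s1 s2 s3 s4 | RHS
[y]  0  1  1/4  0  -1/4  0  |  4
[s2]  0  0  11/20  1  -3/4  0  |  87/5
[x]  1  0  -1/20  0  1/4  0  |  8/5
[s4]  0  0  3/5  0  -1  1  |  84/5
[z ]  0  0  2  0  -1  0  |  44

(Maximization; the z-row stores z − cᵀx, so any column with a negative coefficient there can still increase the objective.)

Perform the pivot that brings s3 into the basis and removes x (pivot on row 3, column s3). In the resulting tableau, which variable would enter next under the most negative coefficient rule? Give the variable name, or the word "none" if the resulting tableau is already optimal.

none

Pivot element 1/4. New z-row = old z-row − (-1)·(row 3/(1/4)).
Updated z-row coefficients: x: 4, y: 0, s1: 9/5, s2: 0, s3: 0, s4: 0.
No coefficient is strictly negative; the tableau after this pivot is optimal.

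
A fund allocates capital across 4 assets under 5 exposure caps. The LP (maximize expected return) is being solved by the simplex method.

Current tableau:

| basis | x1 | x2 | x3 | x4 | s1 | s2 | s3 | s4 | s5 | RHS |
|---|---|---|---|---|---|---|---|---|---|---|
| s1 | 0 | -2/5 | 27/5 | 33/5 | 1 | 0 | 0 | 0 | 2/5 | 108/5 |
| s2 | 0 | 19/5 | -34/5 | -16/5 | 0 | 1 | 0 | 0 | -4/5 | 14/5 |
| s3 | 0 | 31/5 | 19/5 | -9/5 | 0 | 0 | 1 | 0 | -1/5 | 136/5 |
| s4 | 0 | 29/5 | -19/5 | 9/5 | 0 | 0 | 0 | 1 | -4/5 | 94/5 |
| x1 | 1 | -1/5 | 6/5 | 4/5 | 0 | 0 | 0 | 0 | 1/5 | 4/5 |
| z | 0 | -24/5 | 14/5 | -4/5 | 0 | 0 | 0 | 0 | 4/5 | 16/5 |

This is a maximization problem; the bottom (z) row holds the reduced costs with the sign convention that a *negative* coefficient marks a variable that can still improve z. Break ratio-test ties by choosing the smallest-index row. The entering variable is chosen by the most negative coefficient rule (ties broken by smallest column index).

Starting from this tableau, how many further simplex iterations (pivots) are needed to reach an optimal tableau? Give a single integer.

pivot: x2 in, s2 out → z = 128/19
pivot: x3 in, x1 out → z = 53/4
pivot: x4 in, x3 out → z = 14
No improving column remains; optimal.

3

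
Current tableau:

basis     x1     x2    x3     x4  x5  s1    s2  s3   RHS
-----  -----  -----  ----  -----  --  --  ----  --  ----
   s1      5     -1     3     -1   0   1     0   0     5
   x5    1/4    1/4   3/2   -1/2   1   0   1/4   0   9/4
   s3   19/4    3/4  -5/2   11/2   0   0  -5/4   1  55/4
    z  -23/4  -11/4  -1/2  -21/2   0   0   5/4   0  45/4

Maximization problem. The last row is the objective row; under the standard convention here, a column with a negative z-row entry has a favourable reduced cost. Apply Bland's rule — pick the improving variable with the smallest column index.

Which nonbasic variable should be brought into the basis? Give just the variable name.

Objective-row coefficients: x1: -23/4, x2: -11/4, x3: -1/2, x4: -21/2, x5: 0, s1: 0, s2: 5/4, s3: 0.
Improving columns: x1, x2, x3, x4. Bland's rule picks the smallest column index → x1.

x1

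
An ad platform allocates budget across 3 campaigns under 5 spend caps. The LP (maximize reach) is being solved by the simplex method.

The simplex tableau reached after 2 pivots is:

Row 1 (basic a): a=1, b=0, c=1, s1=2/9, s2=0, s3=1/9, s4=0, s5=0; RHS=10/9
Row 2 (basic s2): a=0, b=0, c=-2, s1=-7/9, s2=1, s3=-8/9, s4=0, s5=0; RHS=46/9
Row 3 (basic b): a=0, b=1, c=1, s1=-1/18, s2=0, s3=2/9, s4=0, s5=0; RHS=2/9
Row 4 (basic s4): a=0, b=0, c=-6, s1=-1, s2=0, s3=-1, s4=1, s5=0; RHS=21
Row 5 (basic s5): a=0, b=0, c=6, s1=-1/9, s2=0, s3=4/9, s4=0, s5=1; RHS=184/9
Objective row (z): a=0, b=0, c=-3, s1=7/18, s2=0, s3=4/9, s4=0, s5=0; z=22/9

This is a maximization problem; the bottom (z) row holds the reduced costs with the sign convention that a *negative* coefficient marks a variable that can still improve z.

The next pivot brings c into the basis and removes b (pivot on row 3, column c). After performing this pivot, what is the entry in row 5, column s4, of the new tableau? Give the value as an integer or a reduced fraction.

Pivot element is row 3, column c: 1.
Normalize row 3: new (row 3, s4) = 0/1 = 0.
row 5 ← row 5 − 6·(new row 3): 0 − 6·0 = 0.

0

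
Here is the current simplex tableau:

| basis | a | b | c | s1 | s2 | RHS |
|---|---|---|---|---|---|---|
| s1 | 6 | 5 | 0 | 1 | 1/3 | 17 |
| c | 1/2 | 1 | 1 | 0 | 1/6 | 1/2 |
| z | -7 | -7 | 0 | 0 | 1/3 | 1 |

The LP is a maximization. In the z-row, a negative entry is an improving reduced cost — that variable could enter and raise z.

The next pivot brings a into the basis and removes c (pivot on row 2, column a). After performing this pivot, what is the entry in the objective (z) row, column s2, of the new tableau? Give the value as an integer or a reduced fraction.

8/3

Pivot element is row 2, column a: 1/2.
Normalize row 2: new (row 2, s2) = (1/6)/(1/2) = 1/3.
z-row ← z-row − (-7)·(new row 2): 1/3 − (-7)·(1/3) = 8/3.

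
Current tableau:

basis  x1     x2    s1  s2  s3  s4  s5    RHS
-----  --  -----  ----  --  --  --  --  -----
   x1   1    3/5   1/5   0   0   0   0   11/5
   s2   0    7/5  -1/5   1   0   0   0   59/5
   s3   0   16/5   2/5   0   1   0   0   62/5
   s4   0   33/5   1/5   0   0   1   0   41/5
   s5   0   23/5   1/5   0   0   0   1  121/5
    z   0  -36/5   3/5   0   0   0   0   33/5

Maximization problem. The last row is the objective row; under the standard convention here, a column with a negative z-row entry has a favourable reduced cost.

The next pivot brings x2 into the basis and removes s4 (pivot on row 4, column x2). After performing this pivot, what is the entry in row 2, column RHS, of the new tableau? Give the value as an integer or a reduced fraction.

Pivot element is row 4, column x2: 33/5.
Normalize row 4: new (row 4, RHS) = (41/5)/(33/5) = 41/33.
row 2 ← row 2 − (7/5)·(new row 4): 59/5 − (7/5)·(41/33) = 332/33.

332/33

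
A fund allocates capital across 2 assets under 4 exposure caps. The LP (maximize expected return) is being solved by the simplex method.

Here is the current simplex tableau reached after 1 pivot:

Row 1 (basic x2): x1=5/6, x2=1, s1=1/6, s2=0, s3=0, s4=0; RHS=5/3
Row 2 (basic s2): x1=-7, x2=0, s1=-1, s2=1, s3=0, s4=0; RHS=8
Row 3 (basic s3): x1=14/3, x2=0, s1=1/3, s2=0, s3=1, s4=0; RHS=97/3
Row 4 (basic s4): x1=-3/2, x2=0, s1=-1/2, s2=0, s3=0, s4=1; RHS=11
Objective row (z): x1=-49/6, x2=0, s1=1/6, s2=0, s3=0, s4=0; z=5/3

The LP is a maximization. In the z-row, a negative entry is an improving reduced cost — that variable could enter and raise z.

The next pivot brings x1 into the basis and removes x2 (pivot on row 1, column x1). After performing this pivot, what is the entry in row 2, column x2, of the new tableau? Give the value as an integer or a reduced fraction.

Pivot element is row 1, column x1: 5/6.
Normalize row 1: new (row 1, x2) = 1/(5/6) = 6/5.
row 2 ← row 2 − (-7)·(new row 1): 0 − (-7)·(6/5) = 42/5.

42/5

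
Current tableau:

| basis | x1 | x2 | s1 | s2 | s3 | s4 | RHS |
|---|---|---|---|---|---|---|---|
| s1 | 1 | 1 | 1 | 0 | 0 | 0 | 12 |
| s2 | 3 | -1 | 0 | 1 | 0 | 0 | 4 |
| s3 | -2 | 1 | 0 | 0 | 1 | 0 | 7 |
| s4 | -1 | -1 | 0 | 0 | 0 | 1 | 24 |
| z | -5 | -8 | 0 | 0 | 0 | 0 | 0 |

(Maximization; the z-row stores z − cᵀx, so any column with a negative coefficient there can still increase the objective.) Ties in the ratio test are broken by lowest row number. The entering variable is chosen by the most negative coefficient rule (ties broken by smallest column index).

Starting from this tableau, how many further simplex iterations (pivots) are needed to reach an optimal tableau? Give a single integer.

pivot: x2 in, s3 out → z = 56
pivot: x1 in, s1 out → z = 91
No improving column remains; optimal.

2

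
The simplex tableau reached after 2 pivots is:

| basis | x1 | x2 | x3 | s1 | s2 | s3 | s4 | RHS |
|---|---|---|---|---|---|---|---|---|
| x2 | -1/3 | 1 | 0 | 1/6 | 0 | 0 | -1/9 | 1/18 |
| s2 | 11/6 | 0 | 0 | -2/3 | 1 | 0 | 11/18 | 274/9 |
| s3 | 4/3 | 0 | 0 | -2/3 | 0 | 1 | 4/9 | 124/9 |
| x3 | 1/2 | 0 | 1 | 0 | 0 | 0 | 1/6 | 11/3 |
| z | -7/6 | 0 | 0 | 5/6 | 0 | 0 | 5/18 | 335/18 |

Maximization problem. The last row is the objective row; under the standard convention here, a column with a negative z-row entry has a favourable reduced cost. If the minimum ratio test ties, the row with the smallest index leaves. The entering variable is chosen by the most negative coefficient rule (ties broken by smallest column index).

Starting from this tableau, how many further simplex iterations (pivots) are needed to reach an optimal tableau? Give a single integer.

1

pivot: x1 in, x3 out → z = 163/6
No improving column remains; optimal.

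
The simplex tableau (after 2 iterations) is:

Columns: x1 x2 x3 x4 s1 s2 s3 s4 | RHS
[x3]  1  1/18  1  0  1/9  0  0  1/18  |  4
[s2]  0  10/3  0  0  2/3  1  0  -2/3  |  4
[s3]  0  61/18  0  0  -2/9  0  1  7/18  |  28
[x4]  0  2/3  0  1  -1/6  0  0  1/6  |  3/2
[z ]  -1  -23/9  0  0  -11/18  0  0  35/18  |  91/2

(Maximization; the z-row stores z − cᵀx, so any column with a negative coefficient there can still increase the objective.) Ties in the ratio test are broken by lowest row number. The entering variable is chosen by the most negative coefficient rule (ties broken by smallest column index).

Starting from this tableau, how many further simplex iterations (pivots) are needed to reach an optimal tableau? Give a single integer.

pivot: x2 in, s2 out → z = 1457/30
pivot: x1 in, x3 out → z = 105/2
No improving column remains; optimal.

2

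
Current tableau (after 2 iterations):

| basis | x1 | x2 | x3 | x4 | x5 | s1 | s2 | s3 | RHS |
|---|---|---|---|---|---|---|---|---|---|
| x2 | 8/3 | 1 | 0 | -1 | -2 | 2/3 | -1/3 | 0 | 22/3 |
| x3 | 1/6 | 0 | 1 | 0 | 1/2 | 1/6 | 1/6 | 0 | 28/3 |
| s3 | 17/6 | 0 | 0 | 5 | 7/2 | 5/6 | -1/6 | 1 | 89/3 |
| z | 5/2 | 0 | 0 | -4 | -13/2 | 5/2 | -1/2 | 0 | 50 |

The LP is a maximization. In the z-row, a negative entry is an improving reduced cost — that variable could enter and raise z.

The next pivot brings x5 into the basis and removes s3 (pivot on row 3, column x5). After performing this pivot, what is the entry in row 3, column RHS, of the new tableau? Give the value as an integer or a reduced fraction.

178/21

Pivot element is row 3, column x5: 7/2.
Normalize row 3: new (row 3, RHS) = (89/3)/(7/2) = 178/21.
Row 3 is the pivot row, so the entry is 178/21.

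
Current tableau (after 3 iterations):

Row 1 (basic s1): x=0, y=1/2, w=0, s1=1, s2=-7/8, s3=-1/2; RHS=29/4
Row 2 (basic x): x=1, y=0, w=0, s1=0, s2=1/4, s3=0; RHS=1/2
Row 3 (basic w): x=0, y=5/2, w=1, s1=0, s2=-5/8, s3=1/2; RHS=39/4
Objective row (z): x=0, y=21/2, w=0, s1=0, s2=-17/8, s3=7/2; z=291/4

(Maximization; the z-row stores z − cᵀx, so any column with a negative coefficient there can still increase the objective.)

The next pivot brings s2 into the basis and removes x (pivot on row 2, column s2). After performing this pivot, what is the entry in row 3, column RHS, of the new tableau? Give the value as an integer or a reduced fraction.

Pivot element is row 2, column s2: 1/4.
Normalize row 2: new (row 2, RHS) = (1/2)/(1/4) = 2.
row 3 ← row 3 − (-5/8)·(new row 2): 39/4 − (-5/8)·2 = 11.

11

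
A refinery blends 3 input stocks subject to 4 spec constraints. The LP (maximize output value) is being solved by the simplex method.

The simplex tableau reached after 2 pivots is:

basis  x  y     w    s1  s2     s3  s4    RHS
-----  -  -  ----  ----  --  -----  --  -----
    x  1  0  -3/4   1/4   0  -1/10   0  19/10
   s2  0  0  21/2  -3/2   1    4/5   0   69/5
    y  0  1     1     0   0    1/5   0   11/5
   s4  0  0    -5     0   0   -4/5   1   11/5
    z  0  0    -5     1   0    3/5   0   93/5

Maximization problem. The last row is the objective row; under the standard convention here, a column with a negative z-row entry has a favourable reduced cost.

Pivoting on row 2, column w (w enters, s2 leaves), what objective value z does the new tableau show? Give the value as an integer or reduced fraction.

881/35

Minimum ratio for w: (69/5)/(21/2) = 46/35.
z changes by −(z-row coeff of w)·ratio = −(-5)·(46/35) = 46/7.
New z = 93/5 + (46/7) = 881/35.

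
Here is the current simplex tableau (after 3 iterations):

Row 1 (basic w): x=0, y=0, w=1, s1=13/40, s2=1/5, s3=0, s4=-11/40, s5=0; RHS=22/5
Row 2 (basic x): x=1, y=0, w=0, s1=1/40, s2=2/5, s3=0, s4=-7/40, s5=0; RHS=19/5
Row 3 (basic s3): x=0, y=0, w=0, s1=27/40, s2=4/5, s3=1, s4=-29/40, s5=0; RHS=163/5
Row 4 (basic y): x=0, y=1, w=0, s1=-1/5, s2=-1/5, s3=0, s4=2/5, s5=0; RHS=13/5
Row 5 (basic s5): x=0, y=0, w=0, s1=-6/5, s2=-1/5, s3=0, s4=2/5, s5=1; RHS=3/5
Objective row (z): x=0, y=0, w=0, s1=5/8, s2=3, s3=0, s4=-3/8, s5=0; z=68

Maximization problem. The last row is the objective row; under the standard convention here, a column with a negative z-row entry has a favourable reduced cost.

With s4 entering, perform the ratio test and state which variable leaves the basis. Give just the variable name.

Ratios: row 1 (w): entry -11/40 ≤ 0, skip; row 2 (x): entry -7/40 ≤ 0, skip; row 3 (s3): entry -29/40 ≤ 0, skip; row 4 (y): (13/5)/(2/5) = 13/2; row 5 (s5): (3/5)/(2/5) = 3/2.
Minimum ratio 3/2 is in the s5 row, so s5 leaves.

s5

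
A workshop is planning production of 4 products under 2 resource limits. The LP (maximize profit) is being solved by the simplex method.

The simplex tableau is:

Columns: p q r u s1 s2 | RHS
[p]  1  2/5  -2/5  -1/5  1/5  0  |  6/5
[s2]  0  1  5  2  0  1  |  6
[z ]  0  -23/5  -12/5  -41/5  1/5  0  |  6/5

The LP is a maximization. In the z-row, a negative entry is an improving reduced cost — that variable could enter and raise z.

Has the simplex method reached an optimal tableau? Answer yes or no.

no

Column q has objective-row coefficient -23/5, which is negative; an improving pivot exists, so not yet optimal.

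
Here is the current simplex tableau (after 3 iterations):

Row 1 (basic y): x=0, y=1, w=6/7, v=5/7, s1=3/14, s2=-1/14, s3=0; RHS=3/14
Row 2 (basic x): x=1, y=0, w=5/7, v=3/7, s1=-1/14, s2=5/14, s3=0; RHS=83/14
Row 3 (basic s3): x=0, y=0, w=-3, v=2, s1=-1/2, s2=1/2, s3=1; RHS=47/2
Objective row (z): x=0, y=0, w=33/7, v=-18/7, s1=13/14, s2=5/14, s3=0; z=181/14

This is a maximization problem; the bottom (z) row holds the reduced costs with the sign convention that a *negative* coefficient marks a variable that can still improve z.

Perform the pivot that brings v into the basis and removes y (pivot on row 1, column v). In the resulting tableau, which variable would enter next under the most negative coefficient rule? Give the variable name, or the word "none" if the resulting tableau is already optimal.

none

Pivot element 5/7. New z-row = old z-row − (-18/7)·(row 1/(5/7)).
Updated z-row coefficients: x: 0, y: 18/5, w: 39/5, v: 0, s1: 17/10, s2: 1/10, s3: 0.
No coefficient is strictly negative; the tableau after this pivot is optimal.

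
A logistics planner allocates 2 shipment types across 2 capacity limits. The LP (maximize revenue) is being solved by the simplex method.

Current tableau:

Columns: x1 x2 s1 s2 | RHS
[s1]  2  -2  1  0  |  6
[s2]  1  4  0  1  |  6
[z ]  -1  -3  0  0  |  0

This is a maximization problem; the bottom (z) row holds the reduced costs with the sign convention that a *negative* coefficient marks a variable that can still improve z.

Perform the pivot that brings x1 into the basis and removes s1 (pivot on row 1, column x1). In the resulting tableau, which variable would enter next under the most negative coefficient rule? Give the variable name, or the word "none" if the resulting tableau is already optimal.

Pivot element 2. New z-row = old z-row − (-1)·(row 1/2).
Updated z-row coefficients: x1: 0, x2: -4, s1: 1/2, s2: 0.
The most negative is -4 in column x2, so x2 would enter next.

x2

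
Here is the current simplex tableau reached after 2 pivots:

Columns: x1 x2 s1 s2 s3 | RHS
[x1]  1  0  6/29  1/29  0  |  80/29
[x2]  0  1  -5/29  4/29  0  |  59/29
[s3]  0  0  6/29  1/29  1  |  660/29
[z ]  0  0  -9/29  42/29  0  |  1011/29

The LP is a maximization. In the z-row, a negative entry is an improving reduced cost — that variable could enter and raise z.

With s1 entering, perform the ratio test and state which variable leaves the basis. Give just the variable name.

x1

Ratios: row 1 (x1): (80/29)/(6/29) = 40/3; row 2 (x2): entry -5/29 ≤ 0, skip; row 3 (s3): (660/29)/(6/29) = 110.
Minimum ratio 40/3 is in the x1 row, so x1 leaves.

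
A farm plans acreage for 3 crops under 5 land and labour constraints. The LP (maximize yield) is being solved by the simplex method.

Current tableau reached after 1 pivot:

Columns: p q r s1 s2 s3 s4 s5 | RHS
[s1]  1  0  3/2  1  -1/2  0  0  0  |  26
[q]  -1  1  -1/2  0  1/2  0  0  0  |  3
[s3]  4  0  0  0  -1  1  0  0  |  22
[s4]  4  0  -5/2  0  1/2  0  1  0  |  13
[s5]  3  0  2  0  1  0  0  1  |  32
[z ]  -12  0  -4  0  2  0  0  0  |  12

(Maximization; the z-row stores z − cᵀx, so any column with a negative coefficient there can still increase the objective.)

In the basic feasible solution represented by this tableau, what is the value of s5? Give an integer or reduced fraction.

32

s5 is basic (row 5); its value is the RHS of that row: 32.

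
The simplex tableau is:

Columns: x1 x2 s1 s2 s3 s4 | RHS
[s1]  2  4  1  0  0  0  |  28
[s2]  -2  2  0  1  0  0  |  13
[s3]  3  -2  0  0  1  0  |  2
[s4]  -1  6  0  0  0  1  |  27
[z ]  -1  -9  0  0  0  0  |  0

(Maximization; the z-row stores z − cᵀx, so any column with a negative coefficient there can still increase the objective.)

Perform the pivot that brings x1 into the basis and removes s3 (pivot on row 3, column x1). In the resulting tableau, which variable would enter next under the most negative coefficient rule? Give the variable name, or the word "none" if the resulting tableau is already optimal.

Pivot element 3. New z-row = old z-row − (-1)·(row 3/3).
Updated z-row coefficients: x1: 0, x2: -29/3, s1: 0, s2: 0, s3: 1/3, s4: 0.
The most negative is -29/3 in column x2, so x2 would enter next.

x2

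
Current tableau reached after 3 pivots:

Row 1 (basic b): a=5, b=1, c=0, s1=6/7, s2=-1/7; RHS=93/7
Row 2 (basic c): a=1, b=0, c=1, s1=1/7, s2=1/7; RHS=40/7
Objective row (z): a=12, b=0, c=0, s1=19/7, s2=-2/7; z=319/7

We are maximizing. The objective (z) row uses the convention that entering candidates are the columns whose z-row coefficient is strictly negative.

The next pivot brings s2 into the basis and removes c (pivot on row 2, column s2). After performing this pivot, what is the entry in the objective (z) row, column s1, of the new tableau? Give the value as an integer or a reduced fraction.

3

Pivot element is row 2, column s2: 1/7.
Normalize row 2: new (row 2, s1) = (1/7)/(1/7) = 1.
z-row ← z-row − (-2/7)·(new row 2): 19/7 − (-2/7)·1 = 3.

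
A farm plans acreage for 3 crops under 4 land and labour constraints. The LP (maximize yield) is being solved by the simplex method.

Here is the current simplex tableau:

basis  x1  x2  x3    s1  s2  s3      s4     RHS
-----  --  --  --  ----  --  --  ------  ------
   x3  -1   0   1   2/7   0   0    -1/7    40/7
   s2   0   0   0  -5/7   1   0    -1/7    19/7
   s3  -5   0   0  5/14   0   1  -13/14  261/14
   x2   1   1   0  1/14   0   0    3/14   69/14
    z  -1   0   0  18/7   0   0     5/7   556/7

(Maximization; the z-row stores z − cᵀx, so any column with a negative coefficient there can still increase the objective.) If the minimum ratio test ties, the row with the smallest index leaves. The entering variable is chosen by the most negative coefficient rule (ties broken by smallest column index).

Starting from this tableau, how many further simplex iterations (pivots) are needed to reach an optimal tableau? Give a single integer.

pivot: x1 in, x2 out → z = 1181/14
No improving column remains; optimal.

1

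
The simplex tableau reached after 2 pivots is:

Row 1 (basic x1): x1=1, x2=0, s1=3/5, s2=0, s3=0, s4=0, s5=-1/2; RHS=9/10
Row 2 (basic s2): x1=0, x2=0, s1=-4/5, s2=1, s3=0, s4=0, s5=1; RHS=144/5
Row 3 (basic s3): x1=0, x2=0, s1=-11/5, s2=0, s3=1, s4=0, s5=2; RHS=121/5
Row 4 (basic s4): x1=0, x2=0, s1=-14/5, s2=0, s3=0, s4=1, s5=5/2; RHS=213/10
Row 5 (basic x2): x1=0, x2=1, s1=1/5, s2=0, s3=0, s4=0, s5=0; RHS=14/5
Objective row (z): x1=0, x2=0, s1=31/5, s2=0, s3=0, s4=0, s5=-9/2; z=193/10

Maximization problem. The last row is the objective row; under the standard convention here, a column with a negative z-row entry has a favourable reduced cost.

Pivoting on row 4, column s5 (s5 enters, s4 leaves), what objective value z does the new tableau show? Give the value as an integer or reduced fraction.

Minimum ratio for s5: (213/10)/(5/2) = 213/25.
z changes by −(z-row coeff of s5)·ratio = −(-9/2)·(213/25) = 1917/50.
New z = 193/10 + (1917/50) = 1441/25.

1441/25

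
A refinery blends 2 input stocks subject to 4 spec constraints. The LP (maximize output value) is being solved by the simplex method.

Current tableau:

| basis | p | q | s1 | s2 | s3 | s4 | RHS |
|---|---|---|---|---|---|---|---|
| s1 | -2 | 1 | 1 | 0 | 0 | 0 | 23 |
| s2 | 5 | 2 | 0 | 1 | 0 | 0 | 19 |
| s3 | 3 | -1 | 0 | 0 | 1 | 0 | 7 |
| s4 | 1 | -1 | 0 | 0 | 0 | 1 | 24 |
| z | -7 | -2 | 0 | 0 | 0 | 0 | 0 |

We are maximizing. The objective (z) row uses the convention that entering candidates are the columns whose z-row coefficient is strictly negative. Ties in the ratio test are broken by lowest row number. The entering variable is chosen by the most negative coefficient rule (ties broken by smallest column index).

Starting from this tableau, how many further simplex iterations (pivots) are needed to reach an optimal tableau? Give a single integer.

2

pivot: p in, s3 out → z = 49/3
pivot: q in, s2 out → z = 25
No improving column remains; optimal.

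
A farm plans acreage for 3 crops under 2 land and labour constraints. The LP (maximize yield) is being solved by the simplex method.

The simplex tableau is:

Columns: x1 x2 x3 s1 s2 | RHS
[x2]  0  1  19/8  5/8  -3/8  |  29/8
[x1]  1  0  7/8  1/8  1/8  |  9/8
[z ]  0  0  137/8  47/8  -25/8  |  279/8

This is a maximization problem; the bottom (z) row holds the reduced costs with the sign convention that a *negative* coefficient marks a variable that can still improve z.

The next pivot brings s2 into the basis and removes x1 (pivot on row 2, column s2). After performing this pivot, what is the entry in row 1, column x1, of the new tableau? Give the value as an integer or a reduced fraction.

3

Pivot element is row 2, column s2: 1/8.
Normalize row 2: new (row 2, x1) = 1/(1/8) = 8.
row 1 ← row 1 − (-3/8)·(new row 2): 0 − (-3/8)·8 = 3.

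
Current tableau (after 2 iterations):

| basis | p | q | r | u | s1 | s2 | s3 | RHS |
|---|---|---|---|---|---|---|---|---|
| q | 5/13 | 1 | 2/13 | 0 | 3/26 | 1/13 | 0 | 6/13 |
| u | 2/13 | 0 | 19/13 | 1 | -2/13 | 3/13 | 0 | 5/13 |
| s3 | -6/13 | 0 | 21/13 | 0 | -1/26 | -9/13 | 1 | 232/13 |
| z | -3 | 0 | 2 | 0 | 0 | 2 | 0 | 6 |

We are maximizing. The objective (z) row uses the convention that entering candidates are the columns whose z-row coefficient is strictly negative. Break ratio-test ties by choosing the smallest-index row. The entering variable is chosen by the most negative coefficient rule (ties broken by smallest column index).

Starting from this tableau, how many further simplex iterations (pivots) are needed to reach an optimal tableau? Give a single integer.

1

pivot: p in, q out → z = 48/5
No improving column remains; optimal.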